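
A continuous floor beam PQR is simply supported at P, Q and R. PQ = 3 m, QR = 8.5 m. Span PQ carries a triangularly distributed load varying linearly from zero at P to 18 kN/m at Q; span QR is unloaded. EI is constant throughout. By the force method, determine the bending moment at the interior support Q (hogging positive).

Insert a hinge at Q; M_Q is the redundant, and each span becomes simply supported.
Discontinuity in slope at Q on the released structure — sum the simple-span end rotations:
  span PQ: triangular load, peak 18: w₀L³/(45EI) = 10.8/EI
  relative rotation θ_0 = (10.8 + 0)/EI = 10.8/EI
A unit hogging moment at Q produces rotation L₁/(3EI) + L₂/(3EI) = 3.833/EI.
Compatibility: M_Q·(L₁+L₂)/(3EI) = θ_0, giving M_Q = 2.817 kN·m (hogging).

M_Q = 2.817 kN·m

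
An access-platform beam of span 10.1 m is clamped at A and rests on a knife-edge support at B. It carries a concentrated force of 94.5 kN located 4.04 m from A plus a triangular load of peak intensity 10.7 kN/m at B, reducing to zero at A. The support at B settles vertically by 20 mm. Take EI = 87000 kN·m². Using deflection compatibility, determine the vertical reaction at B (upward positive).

R_B = 44.31 kN

Choose R_B as the redundant. The primary structure is the cantilever fixed at A.
Primary-structure tip deflection at B by superposition:
  point load 94.5 at a = 4.04: Pa²(3L − a)/(6EI) = 6751/EI
  triangular load, peak 10.7 at the free end: 11w₀L⁴/(120EI) = 10207/EI
  δ_0 = 16957/EI
Flexibility coefficient — unit upward force at B: δ_{BB} = L³/(3EI) = 343.4/EI.
With EI = 87000 kN·m²: δ_0 = 0.19491 m and δ_{BB} = 0.003948 m/kN.
Compatibility — the beam at B must follow the support down by 0.02 m: δ_0 − R_B·δ_{BB} = 0.02, so R_B = (0.19491 − 0.02)/0.003948 = 44.31 kN.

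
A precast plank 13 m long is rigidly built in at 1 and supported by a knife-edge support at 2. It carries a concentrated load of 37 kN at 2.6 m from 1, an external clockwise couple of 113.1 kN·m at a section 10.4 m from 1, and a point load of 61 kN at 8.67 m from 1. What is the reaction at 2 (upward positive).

Take the reaction at 2 as the redundant and release it; the primary structure is a cantilever fixed at 1.
Deflection at 2 on the released cantilever, summing each load's contribution:
  point load 37 at a = 2.6: Pa²(3L − a)/(6EI) = 1517/EI
  clockwise couple 113.1 at a = 10.4: M₀a(2L − a)/(2EI) = 9175/EI
  point load 61 at a = 8.67: Pa²(3L − a)/(6EI) = 23179/EI
  δ_0 = 33871/EI
Flexibility coefficient — unit upward force at 2: δ_{22} = L³/(3EI) = 732.3/EI.
The prop prevents deflection at 2: R_2 = δ_0/δ_{22} = 33871/732.3 = 46.25 kN.

R_2 = 46.25 kN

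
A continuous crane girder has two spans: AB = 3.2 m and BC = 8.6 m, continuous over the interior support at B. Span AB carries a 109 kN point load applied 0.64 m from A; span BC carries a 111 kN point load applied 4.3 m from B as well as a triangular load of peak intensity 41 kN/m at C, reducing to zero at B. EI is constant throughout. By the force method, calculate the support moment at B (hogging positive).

Release continuity at B by inserting a hinge; the redundant is the internal moment M_B. The primary structure is two simply-supported spans AB and BC.
Rotations at B on the released spans (each span's end-slope, ×1/EI):
  span AB: point load 109 at a = 0.64: Pab(L + a)/(6LEI) = 35.72/EI
  span BC: point load 111 at a = 4.3: Pab(L + b)/(6LEI) = 513.1/EI
  span BC: triangular load, peak 41: 7w₀L³/(360EI) = 507.1/EI
  relative rotation θ_0 = (35.72 + 1020)/EI = 1056/EI
A unit hogging moment at B produces rotation L₁/(3EI) + L₂/(3EI) = 3.933/EI.
Compatibility: M_B·(L₁+L₂)/(3EI) = θ_0, giving M_B = 268.4 kN·m (hogging).

M_B = 268.4 kN·m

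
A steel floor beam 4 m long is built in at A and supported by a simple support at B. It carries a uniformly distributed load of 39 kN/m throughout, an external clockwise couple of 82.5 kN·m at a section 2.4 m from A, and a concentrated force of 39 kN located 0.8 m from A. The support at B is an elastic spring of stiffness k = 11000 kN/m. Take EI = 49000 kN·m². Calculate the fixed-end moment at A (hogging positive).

Remove the prop at B; the released (primary) structure is a cantilever built in at A.
Deflection at B on the released cantilever, summing each load's contribution:
  UDL 39: wL⁴/(8EI) = 1248/EI
  clockwise couple 82.5 at a = 2.4: M₀a(2L − a)/(2EI) = 554.4/EI
  point load 39 at a = 0.8: Pa²(3L − a)/(6EI) = 46.59/EI
  δ_0 = 1849/EI
Flexibility coefficient — unit upward force at B: δ_{BB} = L³/(3EI) = 21.33/EI.
With EI = 49000 kN·m²: δ_0 = 0.037735 m and δ_{BB} = 0.000435 m/kN.
Compatibility — the spring shortens by R_B/k under the reaction it provides: δ_0 − R_B·δ_{BB} = R_B/k. With 1/k = 0.000091 m/kN, R_B = δ_0 / (δ_{BB} + 1/k) = 0.037735 / (0.000435 + 0.000091) = 71.7 kN.
Moment equilibrium about A: M_A = Σ(load moments about A) − R_B·L = 425.7 − 71.7×4 = 138.9 kN·m.

M_A = 138.9 kN·m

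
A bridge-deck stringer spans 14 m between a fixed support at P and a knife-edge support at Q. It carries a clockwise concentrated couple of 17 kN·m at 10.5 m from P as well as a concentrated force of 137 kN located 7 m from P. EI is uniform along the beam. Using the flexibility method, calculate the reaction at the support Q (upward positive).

R_Q = 44.52 kN

Remove the prop at Q; the released (primary) structure is a cantilever built in at P.
Free-end deflection of the primary structure under the applied loading (downward +):
  clockwise couple 17 at a = 10.5: M₀a(2L − a)/(2EI) = 1562/EI
  point load 137 at a = 7: Pa²(3L − a)/(6EI) = 39159/EI
  δ_0 = 40721/EI
Tip deflection under a unit load at Q: L³/(3EI) = 914.7/EI.
The prop prevents deflection at Q: R_Q = δ_0/δ_{QQ} = 40721/914.7 = 44.52 kN.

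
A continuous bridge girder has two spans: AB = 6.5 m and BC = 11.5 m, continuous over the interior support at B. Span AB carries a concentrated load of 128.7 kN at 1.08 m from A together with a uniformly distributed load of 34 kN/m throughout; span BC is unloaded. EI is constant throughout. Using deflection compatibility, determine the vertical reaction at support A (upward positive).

Take M_B as the redundant. Released structure: two simple spans AB and BC with a hinge at B.
Discontinuity in slope at B on the released structure — sum the simple-span end rotations:
  span AB: point load 128.7 at a = 1.08: Pab(L + a)/(6LEI) = 146.4/EI
  span AB: UDL 34: wL³/(24EI) = 389.1/EI
  relative rotation θ_0 = (535.5 + 0)/EI = 535.5/EI
A unit hogging moment at B produces rotation L₁/(3EI) + L₂/(3EI) = 6/EI.
Compatibility: M_B·(L₁+L₂)/(3EI) = θ_0, giving M_B = 89.25 kN·m (hogging).
Span AB, ΣM about A with M_B applied at B: R_B^{AB}·6.5 = 857.2 + 89.25, so R_B^{AB} = 145.6 kN and R_A = 349.7 − 145.6 = 204.1 kN.

R_A = 204.1 kN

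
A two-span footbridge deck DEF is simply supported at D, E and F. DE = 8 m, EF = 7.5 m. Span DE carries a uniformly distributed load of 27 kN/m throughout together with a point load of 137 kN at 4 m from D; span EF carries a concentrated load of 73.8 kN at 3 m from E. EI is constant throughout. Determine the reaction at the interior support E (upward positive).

R_E = 290.3 kN

Take M_E as the redundant. Released structure: two simple spans DE and EF with a hinge at E.
Rotations at E on the released spans (each span's end-slope, ×1/EI):
  span DE: UDL 27: wL³/(24EI) = 576/EI
  span DE: point load 137 at a = 4: Pab(L + a)/(6LEI) = 548/EI
  span EF: point load 73.8 at a = 3: Pab(L + b)/(6LEI) = 265.7/EI
  relative rotation θ_0 = (1124 + 265.7)/EI = 1390/EI
A unit hogging moment at E produces rotation L₁/(3EI) + L₂/(3EI) = 5.167/EI.
Slope continuity at E: θ_0 = M_E·5.167/EI, so M_E = 1390/5.167 = 269 kN·m (hogging).
Span DE, ΣM about D with M_E applied at E: R_E^{DE}·8 = 1412 + 269, so R_E^{DE} = 210.1 kN and R_D = 353 − 210.1 = 142.9 kN.
Span EF, ΣM about F: R_E^{EF}·7.5 = 332.1 + 269, so R_E^{EF} = 80.14 kN and R_F = 73.8 − 80.14 = -6.343 kN.
R_E = 210.1 + 80.14 = 290.3 kN.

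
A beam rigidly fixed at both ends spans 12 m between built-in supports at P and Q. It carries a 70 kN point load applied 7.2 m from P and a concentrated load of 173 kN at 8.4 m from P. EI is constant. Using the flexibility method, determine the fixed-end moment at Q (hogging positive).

M_Q = 426.1 kN·m

Take the two fixed-end moments M_P, M_Q as redundants; the released structure is the simple span PQ.
Simple-span end rotations at P and Q under the given loads:
  at P: point load 70 at a = 7.2: Pab(L + b)/(6LEI) = 564.5/EI
  at Q: point load 70 at a = 7.2: Pab(L + a)/(6LEI) = 645.1/EI
  at P: point load 173 at a = 8.4: Pab(L + b)/(6LEI) = 1133/EI
  at Q: point load 173 at a = 8.4: Pab(L + a)/(6LEI) = 1482/EI
  θ_P0 = 1698/EI,  θ_Q0 = 2127/EI
Flexibility coefficients: a unit moment at one end gives L/(3EI) there and L/(6EI) at the far end, so f₁₁ = f₂₂ = 4/EI and f₁₂ = f₂₁ = 2/EI.
Compatibility — zero rotation at each built-in end:
  4 M_P + 2 M_Q = 1698
  2 M_P + 4 M_Q = 2127
Solving the pair gives M_P = 211.4 kN·m and M_Q = 426.1 kN·m (hogging).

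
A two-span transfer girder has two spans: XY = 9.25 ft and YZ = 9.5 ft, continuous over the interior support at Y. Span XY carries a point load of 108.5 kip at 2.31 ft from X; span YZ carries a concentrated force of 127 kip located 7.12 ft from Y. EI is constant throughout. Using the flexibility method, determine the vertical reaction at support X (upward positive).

Release continuity at Y by inserting a hinge; the redundant is the internal moment M_Y. The primary structure is two simply-supported spans XY and YZ.
Rotations at Y on the released spans (each span's end-slope, ×1/EI):
  span XY: point load 108.5 at a = 2.31: Pab(L + a)/(6LEI) = 362.3/EI
  span YZ: point load 127 at a = 7.12: Pab(L + b)/(6LEI) = 448.5/EI
  relative rotation θ_0 = (362.3 + 448.5)/EI = 810.8/EI
A unit hogging moment at Y produces rotation L₁/(3EI) + L₂/(3EI) = 6.25/EI.
Slope continuity at Y: θ_0 = M_Y·6.25/EI, so M_Y = 810.8/6.25 = 129.7 kip·ft (hogging).
Span XY, ΣM about X with M_Y applied at Y: R_Y^{XY}·9.25 = 250.6 + 129.7, so R_Y^{XY} = 41.12 kip and R_X = 108.5 − 41.12 = 67.38 kip.

R_X = 67.38 kip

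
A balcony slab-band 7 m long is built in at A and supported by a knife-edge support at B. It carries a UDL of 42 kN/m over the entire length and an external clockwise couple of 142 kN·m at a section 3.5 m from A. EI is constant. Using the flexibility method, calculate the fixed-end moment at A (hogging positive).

Remove the prop at B; the released (primary) structure is a cantilever built in at A.
Primary-structure tip deflection at B by superposition:
  UDL 42: wL⁴/(8EI) = 12605/EI
  clockwise couple 142 at a = 3.5: M₀a(2L − a)/(2EI) = 2609/EI
  δ_0 = 15214/EI
Flexibility coefficient — unit upward force at B: δ_{BB} = L³/(3EI) = 114.3/EI.
Compatibility at B: δ_0 − R_B·δ_{BB} = 0, so R_B = 15214/114.3 = 133.1 kN.
Moment equilibrium about A: M_A = Σ(load moments about A) − R_B·L = 1171 − 133.1×7 = 239.5 kN·m.

M_A = 239.5 kN·m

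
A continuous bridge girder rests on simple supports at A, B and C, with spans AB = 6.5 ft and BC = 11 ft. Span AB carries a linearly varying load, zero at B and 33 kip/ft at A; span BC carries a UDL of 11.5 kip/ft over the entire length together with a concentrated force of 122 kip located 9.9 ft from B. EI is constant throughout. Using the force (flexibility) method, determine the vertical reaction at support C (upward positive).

R_C = 156.6 kip

Release continuity at B by inserting a hinge; the redundant is the internal moment M_B. The primary structure is two simply-supported spans AB and BC.
End slopes at the hinge B, treating each span as simply supported:
  span AB: triangular load, peak 33: 7w₀L³/(360EI) = 176.2/EI
  span BC: UDL 11.5: wL³/(24EI) = 637.8/EI
  span BC: point load 122 at a = 9.9: Pab(L + b)/(6LEI) = 243.6/EI
  relative rotation θ_0 = (176.2 + 881.3)/EI = 1058/EI
A unit hogging moment at B produces rotation L₁/(3EI) + L₂/(3EI) = 5.833/EI.
Compatibility: M_B·(L₁+L₂)/(3EI) = θ_0, giving M_B = 181.3 kip·ft (hogging).
Span BC, ΣM about C: R_B^{BC}·11 = 830 + 181.3, so R_B^{BC} = 91.93 kip and R_C = 248.5 − 91.93 = 156.6 kip.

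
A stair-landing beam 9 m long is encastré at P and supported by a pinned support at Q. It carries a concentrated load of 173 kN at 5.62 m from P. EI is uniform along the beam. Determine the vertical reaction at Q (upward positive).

R_Q = 80.13 kN

Release the roller at Q. Primary structure: cantilever fixed at P.
Deflection at Q on the released cantilever, summing each load's contribution:
  point load 173 at a = 5.62: Pa²(3L − a)/(6EI) = 19470/EI
Tip deflection under a unit load at Q: L³/(3EI) = 243/EI.
Compatibility at Q: δ_0 − R_Q·δ_{QQ} = 0, so R_Q = 19470/243 = 80.13 kN.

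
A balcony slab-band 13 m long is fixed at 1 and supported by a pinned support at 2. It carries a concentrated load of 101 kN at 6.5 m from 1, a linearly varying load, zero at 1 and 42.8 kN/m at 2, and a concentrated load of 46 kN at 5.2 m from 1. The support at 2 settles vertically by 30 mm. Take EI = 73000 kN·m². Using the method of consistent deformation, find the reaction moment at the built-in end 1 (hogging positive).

M_1 = 821.8 kN·m

Take the reaction at 2 as the redundant and release it; the primary structure is a cantilever fixed at 1.
Primary-structure tip deflection at 2 by superposition:
  point load 101 at a = 6.5: Pa²(3L − a)/(6EI) = 23114/EI
  triangular load, peak 42.8 at the free end: 11w₀L⁴/(120EI) = 112054/EI
  point load 46 at a = 5.2: Pa²(3L − a)/(6EI) = 7007/EI
  δ_0 = 142176/EI
Flexibility coefficient — unit upward force at 2: δ_{22} = L³/(3EI) = 732.3/EI.
With EI = 73000 kN·m²: δ_0 = 1.9476 m and δ_{22} = 0.010032 m/kN.
Compatibility — the beam at 2 must follow the support down by 0.03 m: δ_0 − R_2·δ_{22} = 0.03, so R_2 = (1.9476 − 0.03)/0.010032 = 191.2 kN.
Moment equilibrium about 1: M_1 = Σ(load moments about 1) − R_2·L = 3307 − 191.2×13 = 821.8 kN·m.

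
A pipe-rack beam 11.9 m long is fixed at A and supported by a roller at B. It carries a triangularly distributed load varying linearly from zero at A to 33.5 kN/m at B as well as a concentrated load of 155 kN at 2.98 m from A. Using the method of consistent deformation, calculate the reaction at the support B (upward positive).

R_B = 123 kN

Release the roller at B. Primary structure: cantilever fixed at A.
Free-end deflection of the primary structure under the applied loading (downward +):
  triangular load, peak 33.5 at the free end: 11w₀L⁴/(120EI) = 61581/EI
  point load 155 at a = 2.98: Pa²(3L − a)/(6EI) = 7506/EI
  δ_0 = 69087/EI
Tip deflection under a unit load at B: L³/(3EI) = 561.7/EI.
Compatibility at B: δ_0 − R_B·δ_{BB} = 0, so R_B = 69087/561.7 = 123 kN.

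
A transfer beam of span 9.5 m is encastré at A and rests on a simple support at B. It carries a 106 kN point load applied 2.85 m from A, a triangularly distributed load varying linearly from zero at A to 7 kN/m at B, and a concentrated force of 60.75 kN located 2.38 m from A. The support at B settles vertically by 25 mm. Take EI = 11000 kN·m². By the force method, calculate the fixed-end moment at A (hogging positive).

Remove the prop at B; the released (primary) structure is a cantilever built in at A.
Free-end deflection of the primary structure under the applied loading (downward +):
  point load 106 at a = 2.85: Pa²(3L − a)/(6EI) = 3681/EI
  triangular load, peak 7 at the free end: 11w₀L⁴/(120EI) = 5226/EI
  point load 60.75 at a = 2.38: Pa²(3L − a)/(6EI) = 1498/EI
  δ_0 = 10405/EI
Tip deflection under a unit load at B: L³/(3EI) = 285.8/EI.
With EI = 11000 kN·m²: δ_0 = 0.94592 m and δ_{BB} = 0.025981 m/kN.
Compatibility — the beam at B must follow the support down by 0.025 m: δ_0 − R_B·δ_{BB} = 0.025, so R_B = (0.94592 − 0.025)/0.025981 = 35.45 kN.
Moment equilibrium about A: M_A = Σ(load moments about A) − R_B·L = 657.3 − 35.45×9.5 = 320.5 kN·m.

M_A = 320.5 kN·m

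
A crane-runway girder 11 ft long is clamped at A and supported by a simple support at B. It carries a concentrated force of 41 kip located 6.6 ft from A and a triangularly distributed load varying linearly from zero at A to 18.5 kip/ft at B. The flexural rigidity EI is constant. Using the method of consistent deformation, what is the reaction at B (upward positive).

Remove the prop at B; the released (primary) structure is a cantilever built in at A.
Free-end deflection of the primary structure under the applied loading (downward +):
  point load 41 at a = 6.6: Pa²(3L − a)/(6EI) = 7858/EI
  triangular load, peak 18.5 at the free end: 11w₀L⁴/(120EI) = 24829/EI
  δ_0 = 32687/EI
Tip deflection under a unit load at B: L³/(3EI) = 443.7/EI.
Compatibility at B: δ_0 − R_B·δ_{BB} = 0, so R_B = 32687/443.7 = 73.67 kip.

R_B = 73.67 kip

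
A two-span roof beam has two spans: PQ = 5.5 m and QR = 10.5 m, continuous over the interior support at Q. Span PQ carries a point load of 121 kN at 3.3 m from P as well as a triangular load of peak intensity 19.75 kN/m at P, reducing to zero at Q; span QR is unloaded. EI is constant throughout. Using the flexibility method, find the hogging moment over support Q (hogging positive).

Take M_Q as the redundant. Released structure: two simple spans PQ and QR with a hinge at Q.
Rotations at Q on the released spans (each span's end-slope, ×1/EI):
  span PQ: point load 121 at a = 3.3: Pab(L + a)/(6LEI) = 234.3/EI
  span PQ: triangular load, peak 19.75: 7w₀L³/(360EI) = 63.89/EI
  relative rotation θ_0 = (298.1 + 0)/EI = 298.1/EI
A unit hogging moment at Q produces rotation L₁/(3EI) + L₂/(3EI) = 5.333/EI.
Compatibility: M_Q·(L₁+L₂)/(3EI) = θ_0, giving M_Q = 55.9 kN·m (hogging).

M_Q = 55.9 kN·m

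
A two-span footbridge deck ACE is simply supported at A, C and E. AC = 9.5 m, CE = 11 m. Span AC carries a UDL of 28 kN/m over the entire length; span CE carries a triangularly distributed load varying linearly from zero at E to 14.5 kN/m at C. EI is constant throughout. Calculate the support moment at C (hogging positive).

Release continuity at C by inserting a hinge; the redundant is the internal moment M_C. The primary structure is two simply-supported spans AC and CE.
Rotations at C on the released spans (each span's end-slope, ×1/EI):
  span AC: UDL 28: wL³/(24EI) = 1000/EI
  span CE: triangular load, peak 14.5: w₀L³/(45EI) = 428.9/EI
  relative rotation θ_0 = (1000 + 428.9)/EI = 1429/EI
A unit hogging moment at C produces rotation L₁/(3EI) + L₂/(3EI) = 6.833/EI.
Compatibility: M_C·(L₁+L₂)/(3EI) = θ_0, giving M_C = 209.1 kN·m (hogging).

M_C = 209.1 kN·m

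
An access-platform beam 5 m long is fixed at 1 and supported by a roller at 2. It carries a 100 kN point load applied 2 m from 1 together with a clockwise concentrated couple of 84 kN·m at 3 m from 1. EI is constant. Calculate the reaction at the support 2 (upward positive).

R_2 = 41.97 kN

Take the reaction at 2 as the redundant and release it; the primary structure is a cantilever fixed at 1.
Downward deflection at the released point 2 due to the loads:
  point load 100 at a = 2: Pa²(3L − a)/(6EI) = 866.7/EI
  clockwise couple 84 at a = 3: M₀a(2L − a)/(2EI) = 882/EI
  δ_0 = 1749/EI
Flexibility coefficient — unit upward force at 2: δ_{22} = L³/(3EI) = 41.67/EI.
Compatibility at 2: δ_0 − R_2·δ_{22} = 0, so R_2 = 1749/41.67 = 41.97 kN.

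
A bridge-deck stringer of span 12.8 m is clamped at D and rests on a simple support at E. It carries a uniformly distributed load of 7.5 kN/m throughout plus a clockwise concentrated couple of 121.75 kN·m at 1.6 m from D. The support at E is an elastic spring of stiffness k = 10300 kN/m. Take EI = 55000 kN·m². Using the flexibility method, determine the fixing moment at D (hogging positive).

Choose R_E as the redundant. The primary structure is the cantilever fixed at D.
Deflection at E on the released cantilever, summing each load's contribution:
  UDL 7.5: wL⁴/(8EI) = 25166/EI
  clockwise couple 121.75 at a = 1.6: M₀a(2L − a)/(2EI) = 2338/EI
  δ_0 = 27503/EI
Tip deflection under a unit load at E: L³/(3EI) = 699.1/EI.
With EI = 55000 kN·m²: δ_0 = 0.50006 m and δ_{EE} = 0.01271 m/kN.
Compatibility — the spring shortens by R_E/k under the reaction it provides: δ_0 − R_E·δ_{EE} = R_E/k. With 1/k = 0.000097 m/kN, R_E = δ_0 / (δ_{EE} + 1/k) = 0.50006 / (0.01271 + 0.000097) = 39.05 kN.
Moment equilibrium about D: M_D = Σ(load moments about D) − R_E·L = 736.1 − 39.05×12.8 = 236.4 kN·m.

M_D = 236.4 kN·m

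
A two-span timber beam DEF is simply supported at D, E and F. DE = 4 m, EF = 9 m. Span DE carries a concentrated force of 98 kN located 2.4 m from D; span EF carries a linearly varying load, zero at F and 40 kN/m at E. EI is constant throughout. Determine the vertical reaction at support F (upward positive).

R_F = 40.81 kN

Insert a hinge at E; M_E is the redundant, and each span becomes simply supported.
Discontinuity in slope at E on the released structure — sum the simple-span end rotations:
  span DE: point load 98 at a = 2.4: Pab(L + a)/(6LEI) = 100.4/EI
  span EF: triangular load, peak 40: w₀L³/(45EI) = 648/EI
  relative rotation θ_0 = (100.4 + 648)/EI = 748.4/EI
A unit hogging moment at E produces rotation L₁/(3EI) + L₂/(3EI) = 4.333/EI.
Slope continuity at E: θ_0 = M_E·4.333/EI, so M_E = 748.4/4.333 = 172.7 kN·m (hogging).
Span EF, ΣM about F: R_E^{EF}·9 = 1080 + 172.7, so R_E^{EF} = 139.2 kN and R_F = 180 − 139.2 = 40.81 kN.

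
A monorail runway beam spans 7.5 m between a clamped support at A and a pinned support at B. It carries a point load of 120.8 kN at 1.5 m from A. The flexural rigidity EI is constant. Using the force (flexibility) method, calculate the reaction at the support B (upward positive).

R_B = 6.765 kN

Remove the prop at B; the released (primary) structure is a cantilever built in at A.
Downward deflection at the released point B due to the loads:
  point load 120.8 at a = 1.5: Pa²(3L − a)/(6EI) = 951.3/EI
Tip deflection under a unit load at B: L³/(3EI) = 140.6/EI.
Compatibility at B: δ_0 − R_B·δ_{BB} = 0, so R_B = 951.3/140.6 = 6.765 kN.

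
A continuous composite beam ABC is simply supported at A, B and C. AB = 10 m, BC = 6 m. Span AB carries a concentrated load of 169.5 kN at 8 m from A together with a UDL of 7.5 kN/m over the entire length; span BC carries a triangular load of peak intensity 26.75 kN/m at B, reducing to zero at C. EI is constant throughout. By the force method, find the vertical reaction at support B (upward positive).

Take M_B as the redundant. Released structure: two simple spans AB and BC with a hinge at B.
Rotations at B on the released spans (each span's end-slope, ×1/EI):
  span AB: point load 169.5 at a = 8: Pab(L + a)/(6LEI) = 813.6/EI
  span AB: UDL 7.5: wL³/(24EI) = 312.5/EI
  span BC: triangular load, peak 26.75: w₀L³/(45EI) = 128.4/EI
  relative rotation θ_0 = (1126 + 128.4)/EI = 1254/EI
A unit hogging moment at B produces rotation L₁/(3EI) + L₂/(3EI) = 5.333/EI.
Slope continuity at B: θ_0 = M_B·5.333/EI, so M_B = 1254/5.333 = 235.2 kN·m (hogging).
Span AB, ΣM about A with M_B applied at B: R_B^{AB}·10 = 1731 + 235.2, so R_B^{AB} = 196.6 kN and R_A = 244.5 − 196.6 = 47.88 kN.
Span BC, ΣM about C: R_B^{BC}·6 = 321 + 235.2, so R_B^{BC} = 92.7 kN and R_C = 80.25 − 92.7 = -12.45 kN.
R_B = 196.6 + 92.7 = 289.3 kN.

R_B = 289.3 kN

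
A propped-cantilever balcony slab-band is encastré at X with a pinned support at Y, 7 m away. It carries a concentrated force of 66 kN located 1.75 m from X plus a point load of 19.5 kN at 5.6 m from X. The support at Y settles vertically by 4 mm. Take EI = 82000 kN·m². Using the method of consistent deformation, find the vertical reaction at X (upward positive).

R_X = 68.97 kN

Release the roller at Y. Primary structure: cantilever fixed at X.
Primary-structure tip deflection at Y by superposition:
  point load 66 at a = 1.75: Pa²(3L − a)/(6EI) = 648.5/EI
  point load 19.5 at a = 5.6: Pa²(3L − a)/(6EI) = 1570/EI
  δ_0 = 2218/EI
Tip deflection under a unit load at Y: L³/(3EI) = 114.3/EI.
With EI = 82000 kN·m²: δ_0 = 0.027049 m and δ_{YY} = 0.001394 m/kN.
Compatibility — the beam at Y must follow the support down by 0.004 m: δ_0 − R_Y·δ_{YY} = 0.004, so R_Y = (0.027049 − 0.004)/0.001394 = 16.53 kN.
Vertical equilibrium: R_X = ΣP − R_Y = 85.5 − 16.53 = 68.97 kN.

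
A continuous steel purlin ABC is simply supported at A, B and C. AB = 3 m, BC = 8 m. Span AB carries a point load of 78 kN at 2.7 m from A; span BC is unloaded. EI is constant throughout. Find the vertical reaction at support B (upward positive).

Take M_B as the redundant. Released structure: two simple spans AB and BC with a hinge at B.
Discontinuity in slope at B on the released structure — sum the simple-span end rotations:
  span AB: point load 78 at a = 2.7: Pab(L + a)/(6LEI) = 20.01/EI
  relative rotation θ_0 = (20.01 + 0)/EI = 20.01/EI
A unit hogging moment at B produces rotation L₁/(3EI) + L₂/(3EI) = 3.667/EI.
Slope continuity at B: θ_0 = M_B·3.667/EI, so M_B = 20.01/3.667 = 5.456 kN·m (hogging).
Span AB, ΣM about A with M_B applied at B: R_B^{AB}·3 = 210.6 + 5.456, so R_B^{AB} = 72.02 kN and R_A = 78 − 72.02 = 5.981 kN.
Span BC, ΣM about C: R_B^{BC}·8 = 0 + 5.456, so R_B^{BC} = 0.6821 kN and R_C = 0 − 0.6821 = -0.6821 kN.
R_B = 72.02 + 0.6821 = 72.7 kN.

R_B = 72.7 kN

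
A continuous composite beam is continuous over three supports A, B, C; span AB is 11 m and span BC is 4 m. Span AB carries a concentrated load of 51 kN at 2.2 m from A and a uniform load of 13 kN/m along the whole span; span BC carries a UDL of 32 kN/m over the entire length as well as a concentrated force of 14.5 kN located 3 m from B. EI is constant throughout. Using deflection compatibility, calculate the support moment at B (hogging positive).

Insert a hinge at B; M_B is the redundant, and each span becomes simply supported.
Discontinuity in slope at B on the released structure — sum the simple-span end rotations:
  span AB: point load 51 at a = 2.2: Pab(L + a)/(6LEI) = 197.5/EI
  span AB: UDL 13: wL³/(24EI) = 721/EI
  span BC: UDL 32: wL³/(24EI) = 85.33/EI
  span BC: point load 14.5 at a = 3: Pab(L + b)/(6LEI) = 9.062/EI
  relative rotation θ_0 = (918.4 + 94.4)/EI = 1013/EI
A unit hogging moment at B produces rotation L₁/(3EI) + L₂/(3EI) = 5/EI.
Slope continuity at B: θ_0 = M_B·5/EI, so M_B = 1013/5 = 202.6 kN·m (hogging).

M_B = 202.6 kN·m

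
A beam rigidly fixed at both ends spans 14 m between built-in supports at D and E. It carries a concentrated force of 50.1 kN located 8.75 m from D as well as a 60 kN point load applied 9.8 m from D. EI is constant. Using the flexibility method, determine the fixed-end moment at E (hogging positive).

M_E = 226.2 kN·m

Release both end moments; the primary structure is a simply-supported span DE with redundants M_D and M_E.
End rotations of the released simple span under the applied load (×1/EI):
  at D: point load 50.1 at a = 8.75: Pab(L + b)/(6LEI) = 527.4/EI
  at E: point load 50.1 at a = 8.75: Pab(L + a)/(6LEI) = 623.3/EI
  at D: point load 60 at a = 9.8: Pab(L + b)/(6LEI) = 535.1/EI
  at E: point load 60 at a = 9.8: Pab(L + a)/(6LEI) = 699.7/EI
  θ_D0 = 1062/EI,  θ_E0 = 1323/EI
Flexibility coefficients: a unit moment at one end gives L/(3EI) there and L/(6EI) at the far end, so f₁₁ = f₂₂ = 4.667/EI and f₁₂ = f₂₁ = 2.333/EI.
Compatibility — zero rotation at each built-in end:
  4.667 M_D + 2.333 M_E = 1062
  2.333 M_D + 4.667 M_E = 1323
Solving the pair gives M_D = 114.6 kN·m and M_E = 226.2 kN·m (hogging).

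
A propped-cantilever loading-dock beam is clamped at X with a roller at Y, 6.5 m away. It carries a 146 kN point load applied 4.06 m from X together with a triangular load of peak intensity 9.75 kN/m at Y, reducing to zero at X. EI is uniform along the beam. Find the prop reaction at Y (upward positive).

Remove the prop at Y; the released (primary) structure is a cantilever built in at X.
Deflection at Y on the released cantilever, summing each load's contribution:
  point load 146 at a = 4.06: Pa²(3L − a)/(6EI) = 6193/EI
  triangular load, peak 9.75 at the free end: 11w₀L⁴/(120EI) = 1595/EI
  δ_0 = 7788/EI
Tip deflection under a unit load at Y: L³/(3EI) = 91.54/EI.
The prop prevents deflection at Y: R_Y = δ_0/δ_{YY} = 7788/91.54 = 85.08 kN.

R_Y = 85.08 kN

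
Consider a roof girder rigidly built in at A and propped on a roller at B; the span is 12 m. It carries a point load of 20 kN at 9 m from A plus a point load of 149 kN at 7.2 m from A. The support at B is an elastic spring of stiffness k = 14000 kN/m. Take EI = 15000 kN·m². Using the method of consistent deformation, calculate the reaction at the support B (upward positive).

R_B = 76.88 kN

Release the roller at B. Primary structure: cantilever fixed at A.
Downward deflection at the released point B due to the loads:
  point load 20 at a = 9: Pa²(3L − a)/(6EI) = 7290/EI
  point load 149 at a = 7.2: Pa²(3L − a)/(6EI) = 37076/EI
  δ_0 = 44366/EI
Tip deflection under a unit load at B: L³/(3EI) = 576/EI.
With EI = 15000 kN·m²: δ_0 = 2.9577 m and δ_{BB} = 0.0384 m/kN.
Compatibility — the spring shortens by R_B/k under the reaction it provides: δ_0 − R_B·δ_{BB} = R_B/k. With 1/k = 0.000071 m/kN, R_B = δ_0 / (δ_{BB} + 1/k) = 2.9577 / (0.0384 + 0.000071) = 76.88 kN.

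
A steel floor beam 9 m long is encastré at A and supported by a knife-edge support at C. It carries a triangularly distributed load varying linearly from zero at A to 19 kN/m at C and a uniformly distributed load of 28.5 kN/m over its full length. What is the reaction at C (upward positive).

R_C = 143.2 kN

Take the reaction at C as the redundant and release it; the primary structure is a cantilever fixed at A.
Primary-structure tip deflection at C by superposition:
  triangular load, peak 19 at the free end: 11w₀L⁴/(120EI) = 11427/EI
  UDL 28.5: wL⁴/(8EI) = 23374/EI
  δ_0 = 34801/EI
Tip deflection under a unit load at C: L³/(3EI) = 243/EI.
The prop prevents deflection at C: R_C = δ_0/δ_{CC} = 34801/243 = 143.2 kN.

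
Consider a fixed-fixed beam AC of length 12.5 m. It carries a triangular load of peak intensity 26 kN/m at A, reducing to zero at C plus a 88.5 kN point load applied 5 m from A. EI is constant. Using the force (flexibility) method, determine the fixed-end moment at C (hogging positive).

Release both end moments; the primary structure is a simply-supported span AC with redundants M_A and M_C.
On the primary (simply-supported) span, the end slopes from the loading are:
  at A: triangular load, peak 26: w₀L³/(45EI) = 1128/EI
  at C: triangular load, peak 26: 7w₀L³/(360EI) = 987.4/EI
  at A: point load 88.5 at a = 5: Pab(L + b)/(6LEI) = 885/EI
  at C: point load 88.5 at a = 5: Pab(L + a)/(6LEI) = 774.4/EI
  θ_A0 = 2013/EI,  θ_C0 = 1762/EI
Flexibility coefficients: a unit moment at one end gives L/(3EI) there and L/(6EI) at the far end, so f₁₁ = f₂₂ = 4.167/EI and f₁₂ = f₂₁ = 2.083/EI.
Compatibility — zero rotation at each built-in end:
  4.167 M_A + 2.083 M_C = 2013
  2.083 M_A + 4.167 M_C = 1762
Solving the pair gives M_A = 362.4 kN·m and M_C = 241.6 kN·m (hogging).

M_C = 241.6 kN·m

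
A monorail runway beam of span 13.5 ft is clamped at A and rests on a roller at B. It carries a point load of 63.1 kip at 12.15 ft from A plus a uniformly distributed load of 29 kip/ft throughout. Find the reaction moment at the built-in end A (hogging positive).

Choose R_B as the redundant. The primary structure is the cantilever fixed at A.
Free-end deflection of the primary structure under the applied loading (downward +):
  point load 63.1 at a = 12.15: Pa²(3L − a)/(6EI) = 44013/EI
  UDL 29: wL⁴/(8EI) = 120405/EI
  δ_0 = 164418/EI
Flexibility coefficient — unit upward force at B: δ_{BB} = L³/(3EI) = 820.1/EI.
Compatibility at B: δ_0 − R_B·δ_{BB} = 0, so R_B = 164418/820.1 = 200.5 kip.
Moment equilibrium about A: M_A = Σ(load moments about A) − R_B·L = 3409 − 200.5×13.5 = 702.8 kip·ft.

M_A = 702.8 kip·ft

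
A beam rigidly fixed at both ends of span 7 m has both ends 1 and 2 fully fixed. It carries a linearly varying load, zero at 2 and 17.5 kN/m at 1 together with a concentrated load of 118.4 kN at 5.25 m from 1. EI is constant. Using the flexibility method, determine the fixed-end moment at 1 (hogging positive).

Release both end moments; the primary structure is a simply-supported span 12 with redundants M_1 and M_2.
End rotations of the released simple span under the applied load (×1/EI):
  at 1: triangular load, peak 17.5: w₀L³/(45EI) = 133.4/EI
  at 2: triangular load, peak 17.5: 7w₀L³/(360EI) = 116.7/EI
  at 1: point load 118.4 at a = 5.25: Pab(L + b)/(6LEI) = 226.6/EI
  at 2: point load 118.4 at a = 5.25: Pab(L + a)/(6LEI) = 317.3/EI
  θ_10 = 360/EI,  θ_20 = 434/EI
Flexibility coefficients: a unit moment at one end gives L/(3EI) there and L/(6EI) at the far end, so f₁₁ = f₂₂ = 2.333/EI and f₁₂ = f₂₁ = 1.167/EI.
Compatibility — zero rotation at each built-in end:
  2.333 M_1 + 1.167 M_2 = 360
  1.167 M_1 + 2.333 M_2 = 434
Solving the pair gives M_1 = 81.72 kN·m and M_2 = 145.1 kN·m (hogging).

M_1 = 81.72 kN·m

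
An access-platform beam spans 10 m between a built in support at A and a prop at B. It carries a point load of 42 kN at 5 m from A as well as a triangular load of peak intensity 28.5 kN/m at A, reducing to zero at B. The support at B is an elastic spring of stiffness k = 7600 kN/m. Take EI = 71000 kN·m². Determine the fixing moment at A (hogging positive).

M_A = 280.1 kN·m

Remove the prop at B; the released (primary) structure is a cantilever built in at A.
Deflection at B on the released cantilever, summing each load's contribution:
  point load 42 at a = 5: Pa²(3L − a)/(6EI) = 4375/EI
  triangular load, peak 28.5 at the fixed end: w₀L⁴/(30EI) = 9500/EI
  δ_0 = 13875/EI
Tip deflection under a unit load at B: L³/(3EI) = 333.3/EI.
With EI = 71000 kN·m²: δ_0 = 0.19542 m and δ_{BB} = 0.004695 m/kN.
Compatibility — the spring shortens by R_B/k under the reaction it provides: δ_0 − R_B·δ_{BB} = R_B/k. With 1/k = 0.000132 m/kN, R_B = δ_0 / (δ_{BB} + 1/k) = 0.19542 / (0.004695 + 0.000132) = 40.49 kN.
Moment equilibrium about A: M_A = Σ(load moments about A) − R_B·L = 685 − 40.49×10 = 280.1 kN·m.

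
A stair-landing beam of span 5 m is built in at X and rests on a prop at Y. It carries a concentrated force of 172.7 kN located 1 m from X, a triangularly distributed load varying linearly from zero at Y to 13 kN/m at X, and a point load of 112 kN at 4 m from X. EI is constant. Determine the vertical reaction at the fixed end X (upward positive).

R_X = 222.2 kN

Choose R_Y as the redundant. The primary structure is the cantilever fixed at X.
Downward deflection at the released point Y due to the loads:
  point load 172.7 at a = 1: Pa²(3L − a)/(6EI) = 403/EI
  triangular load, peak 13 at the fixed end: w₀L⁴/(30EI) = 270.8/EI
  point load 112 at a = 4: Pa²(3L − a)/(6EI) = 3285/EI
  δ_0 = 3959/EI
Tip deflection under a unit load at Y: L³/(3EI) = 41.67/EI.
The prop prevents deflection at Y: R_Y = δ_0/δ_{YY} = 3959/41.67 = 95.02 kN.
Vertical equilibrium: R_X = ΣP − R_Y = 317.2 − 95.02 = 222.2 kN.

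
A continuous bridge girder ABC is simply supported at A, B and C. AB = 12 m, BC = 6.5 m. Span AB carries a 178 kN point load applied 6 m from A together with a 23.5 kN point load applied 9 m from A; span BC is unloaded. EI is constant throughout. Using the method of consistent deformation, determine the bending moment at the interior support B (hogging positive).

M_B = 289.8 kN·m

Release continuity at B by inserting a hinge; the redundant is the internal moment M_B. The primary structure is two simply-supported spans AB and BC.
Discontinuity in slope at B on the released structure — sum the simple-span end rotations:
  span AB: point load 178 at a = 6: Pab(L + a)/(6LEI) = 1602/EI
  span AB: point load 23.5 at a = 9: Pab(L + a)/(6LEI) = 185.1/EI
  relative rotation θ_0 = (1787 + 0)/EI = 1787/EI
A unit hogging moment at B produces rotation L₁/(3EI) + L₂/(3EI) = 6.167/EI.
Compatibility: M_B·(L₁+L₂)/(3EI) = θ_0, giving M_B = 289.8 kN·m (hogging).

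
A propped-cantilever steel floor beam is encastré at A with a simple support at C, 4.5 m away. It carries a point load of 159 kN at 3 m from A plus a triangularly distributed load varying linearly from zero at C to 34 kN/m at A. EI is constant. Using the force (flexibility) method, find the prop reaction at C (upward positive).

Release the roller at C. Primary structure: cantilever fixed at A.
Deflection at C on the released cantilever, summing each load's contribution:
  point load 159 at a = 3: Pa²(3L − a)/(6EI) = 2504/EI
  triangular load, peak 34 at the fixed end: w₀L⁴/(30EI) = 464.7/EI
  δ_0 = 2969/EI
Flexibility coefficient — unit upward force at C: δ_{CC} = L³/(3EI) = 30.38/EI.
Compatibility at C: δ_0 − R_C·δ_{CC} = 0, so R_C = 2969/30.38 = 97.74 kN.

R_C = 97.74 kN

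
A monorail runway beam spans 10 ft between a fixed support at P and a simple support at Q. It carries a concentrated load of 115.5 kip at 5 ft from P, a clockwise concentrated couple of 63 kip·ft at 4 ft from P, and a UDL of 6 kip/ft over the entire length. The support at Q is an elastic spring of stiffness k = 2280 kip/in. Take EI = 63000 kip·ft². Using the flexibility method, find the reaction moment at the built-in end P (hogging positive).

M_P = 298.5 kip·ft

Remove the prop at Q; the released (primary) structure is a cantilever built in at P.
Deflection at Q on the released cantilever, summing each load's contribution:
  point load 115.5 at a = 5: Pa²(3L − a)/(6EI) = 12031/EI
  clockwise couple 63 at a = 4: M₀a(2L − a)/(2EI) = 2016/EI
  UDL 6: wL⁴/(8EI) = 7500/EI
  δ_0 = 21547/EI
Flexibility coefficient — unit upward force at Q: δ_{QQ} = L³/(3EI) = 333.3/EI.
With EI = 63000 kip·ft²: δ_0 = 0.34202 ft and δ_{QQ} = 0.005291 ft/kip.
Compatibility — the spring shortens by R_Q/k under the reaction it provides: δ_0 − R_Q·δ_{QQ} = R_Q/k. With 1/k = 1/(2280×12) ft/kip = 0.000037 ft/kip, R_Q = δ_0 / (δ_{QQ} + 1/k) = 0.34202 / (0.005291 + 0.000037) = 64.2 kip.
Moment equilibrium about P: M_P = Σ(load moments about P) − R_Q·L = 940.5 − 64.2×10 = 298.5 kip·ft.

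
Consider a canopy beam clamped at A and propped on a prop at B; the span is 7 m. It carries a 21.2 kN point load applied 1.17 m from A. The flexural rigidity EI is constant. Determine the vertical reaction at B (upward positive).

R_B = 0.8389 kN

Remove the prop at B; the released (primary) structure is a cantilever built in at A.
Deflection at B on the released cantilever, summing each load's contribution:
  point load 21.2 at a = 1.17: Pa²(3L − a)/(6EI) = 95.91/EI
Flexibility coefficient — unit upward force at B: δ_{BB} = L³/(3EI) = 114.3/EI.
The prop prevents deflection at B: R_B = δ_0/δ_{BB} = 95.91/114.3 = 0.8389 kN.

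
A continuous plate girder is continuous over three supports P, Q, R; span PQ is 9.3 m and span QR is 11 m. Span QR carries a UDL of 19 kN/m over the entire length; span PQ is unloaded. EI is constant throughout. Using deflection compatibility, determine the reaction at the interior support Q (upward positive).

Insert a hinge at Q; M_Q is the redundant, and each span becomes simply supported.
Discontinuity in slope at Q on the released structure — sum the simple-span end rotations:
  span QR: UDL 19: wL³/(24EI) = 1054/EI
  relative rotation θ_0 = (0 + 1054)/EI = 1054/EI
A unit hogging moment at Q produces rotation L₁/(3EI) + L₂/(3EI) = 6.767/EI.
Slope continuity at Q: θ_0 = M_Q·6.767/EI, so M_Q = 1054/6.767 = 155.7 kN·m (hogging).
Span PQ, ΣM about P with M_Q applied at Q: R_Q^{PQ}·9.3 = 0 + 155.7, so R_Q^{PQ} = 16.74 kN and R_P = 0 − 16.74 = -16.74 kN.
Span QR, ΣM about R: R_Q^{QR}·11 = 1150 + 155.7, so R_Q^{QR} = 118.7 kN and R_R = 209 − 118.7 = 90.34 kN.
R_Q = 16.74 + 118.7 = 135.4 kN.

R_Q = 135.4 kN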